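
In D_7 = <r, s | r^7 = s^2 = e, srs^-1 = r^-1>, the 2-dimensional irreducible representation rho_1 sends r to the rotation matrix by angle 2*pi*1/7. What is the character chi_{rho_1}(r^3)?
chi_{rho_1}(r^3) = 2*cos(2*pi*1*3/7) = -2*cos(pi/7)

Solution. rho_1(r^3) is rotation by angle 2*pi*1*3/7, whose trace is 2*cos(2*pi*1*3/7) = -2*cos(pi/7).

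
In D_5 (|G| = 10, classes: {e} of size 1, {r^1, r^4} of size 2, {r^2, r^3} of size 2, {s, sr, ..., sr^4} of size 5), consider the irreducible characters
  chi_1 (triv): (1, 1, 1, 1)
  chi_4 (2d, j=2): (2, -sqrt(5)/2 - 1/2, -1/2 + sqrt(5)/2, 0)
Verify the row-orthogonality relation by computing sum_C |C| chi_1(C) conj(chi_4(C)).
Sum = 0; so <chi_1, chi_4> = 0 (distinct irreducibles are orthogonal).

Justification: Compute term by term over conjugacy classes (|C| * chi_1(C) * conj(chi_4(C))):
  1*(1)*conj(2) + 2*(1)*conj(-sqrt(5)/2 - 1/2) + 2*(1)*conj(-1/2 + sqrt(5)/2) + 5*(1)*conj(0)
  = (2) + (-sqrt(5) - 1) + (-1 + sqrt(5)) + (0)
  = 0.
Dividing by |G| = 10 gives 0/10 = 0, matching the row-orthogonality relation <chi_1, chi_4> = [chi_1 = chi_4].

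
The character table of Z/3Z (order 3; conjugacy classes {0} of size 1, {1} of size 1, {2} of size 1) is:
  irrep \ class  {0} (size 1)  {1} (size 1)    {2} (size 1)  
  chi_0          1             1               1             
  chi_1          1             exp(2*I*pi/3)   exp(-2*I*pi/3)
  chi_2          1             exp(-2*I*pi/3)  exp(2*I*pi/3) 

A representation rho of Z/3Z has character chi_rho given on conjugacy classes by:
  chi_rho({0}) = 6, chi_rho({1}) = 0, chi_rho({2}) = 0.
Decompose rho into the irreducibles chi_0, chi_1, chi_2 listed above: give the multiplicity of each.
Multiplicities: chi_0: 2, chi_1: 2, chi_2: 2.

Use <chi_rho, chi> = (1/|G|) sum_C |C| * chi_rho(C) * conj(chi(C)) with |G| = 3 for each irreducible chi in the table:
  <chi_rho, chi_0> = (1/3)[1*(6)*conj(1) + 1*(0)*conj(1) + 1*(0)*conj(1)]
      = (1/3)[(6) + (0) + (0)] = 6/3 = 2
  <chi_rho, chi_1> = (1/3)[1*(6)*conj(1) + 1*(0)*conj(exp(2*I*pi/3)) + 1*(0)*conj(exp(-2*I*pi/3))]
      = (1/3)[(6) + (0) + (0)] = 6/3 = 2
  <chi_rho, chi_2> = (1/3)[1*(6)*conj(1) + 1*(0)*conj(exp(-2*I*pi/3)) + 1*(0)*conj(exp(2*I*pi/3))]
      = (1/3)[(6) + (0) + (0)] = 6/3 = 2
(Exp terms are combined using exp(i*s)*conj(exp(i*t)) = exp(i*(s-t)), and sums of them are collapsed using the identity that for every m > 1 the m distinct m-th roots of unity sum to 0, e.g. 1 + exp(2*I*pi/3) + exp(-2*I*pi/3) = 0.)
Dimension check: dim(rho) = sum (mult * dim) = 2*1 + 2*1 + 2*1 = 6 = chi_rho(e) = 6.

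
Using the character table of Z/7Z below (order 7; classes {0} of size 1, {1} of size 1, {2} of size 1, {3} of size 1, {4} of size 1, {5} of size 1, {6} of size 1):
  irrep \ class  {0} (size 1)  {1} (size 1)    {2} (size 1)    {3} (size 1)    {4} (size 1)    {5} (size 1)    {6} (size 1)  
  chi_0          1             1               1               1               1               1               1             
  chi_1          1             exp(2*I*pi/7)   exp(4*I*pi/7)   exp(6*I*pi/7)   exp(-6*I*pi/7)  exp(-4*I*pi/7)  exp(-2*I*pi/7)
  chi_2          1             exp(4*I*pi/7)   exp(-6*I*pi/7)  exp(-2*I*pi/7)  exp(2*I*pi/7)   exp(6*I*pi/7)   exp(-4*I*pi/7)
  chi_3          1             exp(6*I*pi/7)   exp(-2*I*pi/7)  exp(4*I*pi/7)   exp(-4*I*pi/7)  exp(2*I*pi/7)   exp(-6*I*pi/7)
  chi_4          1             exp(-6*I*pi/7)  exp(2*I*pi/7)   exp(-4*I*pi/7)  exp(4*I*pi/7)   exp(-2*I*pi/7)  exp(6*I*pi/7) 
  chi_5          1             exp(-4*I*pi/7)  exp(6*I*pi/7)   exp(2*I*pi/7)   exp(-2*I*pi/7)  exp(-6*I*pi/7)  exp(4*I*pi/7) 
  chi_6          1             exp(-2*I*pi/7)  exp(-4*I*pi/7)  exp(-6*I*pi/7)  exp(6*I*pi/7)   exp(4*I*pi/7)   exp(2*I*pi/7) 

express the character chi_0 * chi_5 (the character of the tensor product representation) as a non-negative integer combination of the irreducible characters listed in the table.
chi_0 tensor chi_5 = chi_5 (all other irreducibles have multiplicity 0).

Reasoning: The character of a tensor product is the pointwise product (chi_0 * chi_5)(C) = chi_0(C) * chi_5(C):
  {0}: (1)*(1), {1}: (1)*(exp(-4*I*pi/7)), {2}: (1)*(exp(6*I*pi/7)), {3}: (1)*(exp(2*I*pi/7)), {4}: (1)*(exp(-2*I*pi/7)), {5}: (1)*(exp(-6*I*pi/7)), {6}: (1)*(exp(4*I*pi/7))
so (chi_0 * chi_5) takes values
  {0} -> 1, {1} -> exp(-4*I*pi/7), {2} -> exp(6*I*pi/7), {3} -> exp(2*I*pi/7), {4} -> exp(-2*I*pi/7), {5} -> exp(-6*I*pi/7), {6} -> exp(4*I*pi/7).
Now take the inner product of this character with each irreducible chi from the table, <chi_0*chi_5, chi> = (1/7) sum_C |C| (chi_0*chi_5)(C) conj(chi(C)):
  <chi_0*chi_5, chi_0> = (1/7)[1*(1)*conj(1) + 1*(exp(-4*I*pi/7))*conj(1) + 1*(exp(6*I*pi/7))*conj(1) + 1*(exp(2*I*pi/7))*conj(1) + 1*(exp(-2*I*pi/7))*conj(1) + 1*(exp(-6*I*pi/7))*conj(1) + 1*(exp(4*I*pi/7))*conj(1)]
      = (1/7)[(1) + (exp(-4*I*pi/7)) + (exp(6*I*pi/7)) + (exp(2*I*pi/7)) + (exp(-2*I*pi/7)) + (exp(-6*I*pi/7)) + (exp(4*I*pi/7))] = 0/7 = 0
  <chi_0*chi_5, chi_1> = (1/7)[1*(1)*conj(1) + 1*(exp(-4*I*pi/7))*conj(exp(2*I*pi/7)) + 1*(exp(6*I*pi/7))*conj(exp(4*I*pi/7)) + 1*(exp(2*I*pi/7))*conj(exp(6*I*pi/7)) + 1*(exp(-2*I*pi/7))*conj(exp(-6*I*pi/7)) + 1*(exp(-6*I*pi/7))*conj(exp(-4*I*pi/7)) + 1*(exp(4*I*pi/7))*conj(exp(-2*I*pi/7))]
      = (1/7)[(1) + (exp(-6*I*pi/7)) + (exp(2*I*pi/7)) + (exp(-4*I*pi/7)) + (exp(4*I*pi/7)) + (exp(-2*I*pi/7)) + (exp(6*I*pi/7))] = 0/7 = 0
  <chi_0*chi_5, chi_2> = (1/7)[1*(1)*conj(1) + 1*(exp(-4*I*pi/7))*conj(exp(4*I*pi/7)) + 1*(exp(6*I*pi/7))*conj(exp(-6*I*pi/7)) + 1*(exp(2*I*pi/7))*conj(exp(-2*I*pi/7)) + 1*(exp(-2*I*pi/7))*conj(exp(2*I*pi/7)) + 1*(exp(-6*I*pi/7))*conj(exp(6*I*pi/7)) + 1*(exp(4*I*pi/7))*conj(exp(-4*I*pi/7))]
      = (1/7)[(1) + (exp(6*I*pi/7)) + (exp(-2*I*pi/7)) + (exp(4*I*pi/7)) + (exp(-4*I*pi/7)) + (exp(2*I*pi/7)) + (exp(-6*I*pi/7))] = 0/7 = 0
  <chi_0*chi_5, chi_3> = (1/7)[1*(1)*conj(1) + 1*(exp(-4*I*pi/7))*conj(exp(6*I*pi/7)) + 1*(exp(6*I*pi/7))*conj(exp(-2*I*pi/7)) + 1*(exp(2*I*pi/7))*conj(exp(4*I*pi/7)) + 1*(exp(-2*I*pi/7))*conj(exp(-4*I*pi/7)) + 1*(exp(-6*I*pi/7))*conj(exp(2*I*pi/7)) + 1*(exp(4*I*pi/7))*conj(exp(-6*I*pi/7))]
      = (1/7)[(1) + (exp(4*I*pi/7)) + (exp(-6*I*pi/7)) + (exp(-2*I*pi/7)) + (exp(2*I*pi/7)) + (exp(6*I*pi/7)) + (exp(-4*I*pi/7))] = 0/7 = 0
  <chi_0*chi_5, chi_4> = (1/7)[1*(1)*conj(1) + 1*(exp(-4*I*pi/7))*conj(exp(-6*I*pi/7)) + 1*(exp(6*I*pi/7))*conj(exp(2*I*pi/7)) + 1*(exp(2*I*pi/7))*conj(exp(-4*I*pi/7)) + 1*(exp(-2*I*pi/7))*conj(exp(4*I*pi/7)) + 1*(exp(-6*I*pi/7))*conj(exp(-2*I*pi/7)) + 1*(exp(4*I*pi/7))*conj(exp(6*I*pi/7))]
      = (1/7)[(1) + (exp(2*I*pi/7)) + (exp(4*I*pi/7)) + (exp(6*I*pi/7)) + (exp(-6*I*pi/7)) + (exp(-4*I*pi/7)) + (exp(-2*I*pi/7))] = 0/7 = 0
  <chi_0*chi_5, chi_5> = (1/7)[1*(1)*conj(1) + 1*(exp(-4*I*pi/7))*conj(exp(-4*I*pi/7)) + 1*(exp(6*I*pi/7))*conj(exp(6*I*pi/7)) + 1*(exp(2*I*pi/7))*conj(exp(2*I*pi/7)) + 1*(exp(-2*I*pi/7))*conj(exp(-2*I*pi/7)) + 1*(exp(-6*I*pi/7))*conj(exp(-6*I*pi/7)) + 1*(exp(4*I*pi/7))*conj(exp(4*I*pi/7))]
      = (1/7)[(1) + (1) + (1) + (1) + (1) + (1) + (1)] = 7/7 = 1
  <chi_0*chi_5, chi_6> = (1/7)[1*(1)*conj(1) + 1*(exp(-4*I*pi/7))*conj(exp(-2*I*pi/7)) + 1*(exp(6*I*pi/7))*conj(exp(-4*I*pi/7)) + 1*(exp(2*I*pi/7))*conj(exp(-6*I*pi/7)) + 1*(exp(-2*I*pi/7))*conj(exp(6*I*pi/7)) + 1*(exp(-6*I*pi/7))*conj(exp(4*I*pi/7)) + 1*(exp(4*I*pi/7))*conj(exp(2*I*pi/7))]
      = (1/7)[(1) + (exp(-2*I*pi/7)) + (exp(-4*I*pi/7)) + (exp(-6*I*pi/7)) + (exp(6*I*pi/7)) + (exp(4*I*pi/7)) + (exp(2*I*pi/7))] = 0/7 = 0
(Exp terms are combined using exp(i*s)*conj(exp(i*t)) = exp(i*(s-t)), and sums of them are collapsed using the identity that for every m > 1 the m distinct m-th roots of unity sum to 0, e.g. 1 + exp(2*I*pi/3) + exp(-2*I*pi/3) = 0.)
Hence the multiplicities are chi_5: 1. Dimension check: dim(chi_0)*dim(chi_5) = 1*1 = 1 and sum (mult * dim) = 1*1 = 1.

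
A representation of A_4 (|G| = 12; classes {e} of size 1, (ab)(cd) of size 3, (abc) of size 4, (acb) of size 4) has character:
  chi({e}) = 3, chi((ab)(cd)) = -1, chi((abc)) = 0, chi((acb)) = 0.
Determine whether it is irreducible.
Irreducible: <chi, chi> = 1.

Argument: <chi, chi> = (1/|G|) sum_C |C| * |chi(C)|^2 = (1/12)[1*|3|^2 + 3*|-1|^2 + 4*|0|^2 + 4*|0|^2]
  = (1/12)[(9) + (3) + (0) + (0)] = 12/12 = 1.
(Exp terms are combined using exp(i*s)*conj(exp(i*t)) = exp(i*(s-t)), and sums of them are collapsed using the identity that for every m > 1 the m distinct m-th roots of unity sum to 0, e.g. 1 + exp(2*I*pi/3) + exp(-2*I*pi/3) = 0.)
A character is irreducible iff <chi, chi> = 1, so this representation is irreducible.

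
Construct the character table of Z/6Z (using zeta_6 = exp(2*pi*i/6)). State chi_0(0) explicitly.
Character table of Z/6Z (irreps indexed chi_0,...,chi_5 with chi_k(m) = zeta_6^(k*m), zeta_6 = exp(2*pi*i/6)):
  irrep \ class  {0} (size 1)  {1} (size 1)    {2} (size 1)    {3} (size 1)  {4} (size 1)    {5} (size 1)  
  chi_0          1             1               1               1             1               1             
  chi_1          1             exp(I*pi/3)     exp(2*I*pi/3)   -1            exp(-2*I*pi/3)  exp(-I*pi/3)  
  chi_2          1             exp(2*I*pi/3)   exp(-2*I*pi/3)  1             exp(2*I*pi/3)   exp(-2*I*pi/3)
  chi_3          1             -1              1               -1            1               -1            
  chi_4          1             exp(-2*I*pi/3)  exp(2*I*pi/3)   1             exp(-2*I*pi/3)  exp(2*I*pi/3) 
  chi_5          1             exp(-I*pi/3)    exp(-2*I*pi/3)  -1            exp(2*I*pi/3)   exp(I*pi/3)   

Spot check: chi_0(0) = zeta_6^(0*0) = zeta_6^0 = 1.

Argument: Z/6Z is abelian, so all 6 irreducible complex representations are 1-dimensional. They are given by chi_k(m) = zeta_6^(k*m) for k = 0,...,5. Row orthogonality: sum_m chi_k(m) conj(chi_l(m)) = 6 * [k = l].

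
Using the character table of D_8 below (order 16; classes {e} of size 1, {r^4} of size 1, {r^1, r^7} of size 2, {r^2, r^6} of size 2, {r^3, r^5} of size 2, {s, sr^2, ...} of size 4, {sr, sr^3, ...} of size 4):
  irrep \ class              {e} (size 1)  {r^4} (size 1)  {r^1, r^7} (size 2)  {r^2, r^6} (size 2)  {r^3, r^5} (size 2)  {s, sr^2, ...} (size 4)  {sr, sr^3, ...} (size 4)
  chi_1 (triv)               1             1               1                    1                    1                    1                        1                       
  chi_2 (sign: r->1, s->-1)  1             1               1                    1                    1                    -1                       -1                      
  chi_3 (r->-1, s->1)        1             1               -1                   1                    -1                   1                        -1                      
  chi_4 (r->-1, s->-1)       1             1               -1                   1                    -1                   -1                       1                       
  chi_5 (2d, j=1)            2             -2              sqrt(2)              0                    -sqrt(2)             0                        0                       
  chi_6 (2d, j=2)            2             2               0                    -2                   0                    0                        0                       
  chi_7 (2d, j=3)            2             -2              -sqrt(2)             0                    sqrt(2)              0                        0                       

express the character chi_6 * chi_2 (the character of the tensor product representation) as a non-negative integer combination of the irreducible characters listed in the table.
chi_6 tensor chi_2 = chi_6 (all other irreducibles have multiplicity 0).

The character of a tensor product is the pointwise product (chi_6 * chi_2)(C) = chi_6(C) * chi_2(C):
  {e}: (2)*(1), {r^4}: (2)*(1), {r^1, r^7}: (0)*(1), {r^2, r^6}: (-2)*(1), {r^3, r^5}: (0)*(1), {s, sr^2, ...}: (0)*(-1), {sr, sr^3, ...}: (0)*(-1)
so (chi_6 * chi_2) takes values
  {e} -> 2, {r^4} -> 2, {r^1, r^7} -> 0, {r^2, r^6} -> -2, {r^3, r^5} -> 0, {s, sr^2, ...} -> 0, {sr, sr^3, ...} -> 0.
Now take the inner product of this character with each irreducible chi from the table, <chi_6*chi_2, chi> = (1/16) sum_C |C| (chi_6*chi_2)(C) conj(chi(C)):
  <chi_6*chi_2, chi_1> = (1/16)[1*(2)*conj(1) + 1*(2)*conj(1) + 2*(0)*conj(1) + 2*(-2)*conj(1) + 2*(0)*conj(1) + 4*(0)*conj(1) + 4*(0)*conj(1)]
      = (1/16)[(2) + (2) + (0) + (-4) + (0) + (0) + (0)] = 0/16 = 0
  <chi_6*chi_2, chi_2> = (1/16)[1*(2)*conj(1) + 1*(2)*conj(1) + 2*(0)*conj(1) + 2*(-2)*conj(1) + 2*(0)*conj(1) + 4*(0)*conj(-1) + 4*(0)*conj(-1)]
      = (1/16)[(2) + (2) + (0) + (-4) + (0) + (0) + (0)] = 0/16 = 0
  <chi_6*chi_2, chi_3> = (1/16)[1*(2)*conj(1) + 1*(2)*conj(1) + 2*(0)*conj(-1) + 2*(-2)*conj(1) + 2*(0)*conj(-1) + 4*(0)*conj(1) + 4*(0)*conj(-1)]
      = (1/16)[(2) + (2) + (0) + (-4) + (0) + (0) + (0)] = 0/16 = 0
  <chi_6*chi_2, chi_4> = (1/16)[1*(2)*conj(1) + 1*(2)*conj(1) + 2*(0)*conj(-1) + 2*(-2)*conj(1) + 2*(0)*conj(-1) + 4*(0)*conj(-1) + 4*(0)*conj(1)]
      = (1/16)[(2) + (2) + (0) + (-4) + (0) + (0) + (0)] = 0/16 = 0
  <chi_6*chi_2, chi_5> = (1/16)[1*(2)*conj(2) + 1*(2)*conj(-2) + 2*(0)*conj(sqrt(2)) + 2*(-2)*conj(0) + 2*(0)*conj(-sqrt(2)) + 4*(0)*conj(0) + 4*(0)*conj(0)]
      = (1/16)[(4) + (-4) + (0) + (0) + (0) + (0) + (0)] = 0/16 = 0
  <chi_6*chi_2, chi_6> = (1/16)[1*(2)*conj(2) + 1*(2)*conj(2) + 2*(0)*conj(0) + 2*(-2)*conj(-2) + 2*(0)*conj(0) + 4*(0)*conj(0) + 4*(0)*conj(0)]
      = (1/16)[(4) + (4) + (0) + (8) + (0) + (0) + (0)] = 16/16 = 1
  <chi_6*chi_2, chi_7> = (1/16)[1*(2)*conj(2) + 1*(2)*conj(-2) + 2*(0)*conj(-sqrt(2)) + 2*(-2)*conj(0) + 2*(0)*conj(sqrt(2)) + 4*(0)*conj(0) + 4*(0)*conj(0)]
      = (1/16)[(4) + (-4) + (0) + (0) + (0) + (0) + (0)] = 0/16 = 0
Hence the multiplicities are chi_6: 1. Dimension check: dim(chi_6)*dim(chi_2) = 2*1 = 2 and sum (mult * dim) = 1*2 = 2.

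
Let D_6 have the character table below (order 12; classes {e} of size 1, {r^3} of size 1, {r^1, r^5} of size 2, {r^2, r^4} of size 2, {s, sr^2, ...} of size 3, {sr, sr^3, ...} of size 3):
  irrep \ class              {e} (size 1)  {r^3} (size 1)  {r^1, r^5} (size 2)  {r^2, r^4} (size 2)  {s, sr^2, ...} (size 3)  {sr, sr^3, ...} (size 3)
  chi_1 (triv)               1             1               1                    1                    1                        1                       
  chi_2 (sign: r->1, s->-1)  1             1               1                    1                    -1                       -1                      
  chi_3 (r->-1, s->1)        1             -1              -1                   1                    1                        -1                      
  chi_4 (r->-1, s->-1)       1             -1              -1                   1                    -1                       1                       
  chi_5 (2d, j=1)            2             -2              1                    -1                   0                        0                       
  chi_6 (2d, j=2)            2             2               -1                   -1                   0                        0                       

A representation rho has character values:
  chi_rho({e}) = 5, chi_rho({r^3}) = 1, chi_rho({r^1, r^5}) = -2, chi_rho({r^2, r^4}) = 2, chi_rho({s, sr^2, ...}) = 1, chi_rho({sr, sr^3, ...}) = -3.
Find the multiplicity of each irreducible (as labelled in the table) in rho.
Multiplicities: chi_1: 0, chi_2: 1, chi_3: 2, chi_4: 0, chi_5: 0, chi_6: 1.

Proof sketch: Use <chi_rho, chi> = (1/|G|) sum_C |C| * chi_rho(C) * conj(chi(C)) with |G| = 12 for each irreducible chi in the table:
  <chi_rho, chi_1> = (1/12)[1*(5)*conj(1) + 1*(1)*conj(1) + 2*(-2)*conj(1) + 2*(2)*conj(1) + 3*(1)*conj(1) + 3*(-3)*conj(1)]
      = (1/12)[(5) + (1) + (-4) + (4) + (3) + (-9)] = 0/12 = 0
  <chi_rho, chi_2> = (1/12)[1*(5)*conj(1) + 1*(1)*conj(1) + 2*(-2)*conj(1) + 2*(2)*conj(1) + 3*(1)*conj(-1) + 3*(-3)*conj(-1)]
      = (1/12)[(5) + (1) + (-4) + (4) + (-3) + (9)] = 12/12 = 1
  <chi_rho, chi_3> = (1/12)[1*(5)*conj(1) + 1*(1)*conj(-1) + 2*(-2)*conj(-1) + 2*(2)*conj(1) + 3*(1)*conj(1) + 3*(-3)*conj(-1)]
      = (1/12)[(5) + (-1) + (4) + (4) + (3) + (9)] = 24/12 = 2
  <chi_rho, chi_4> = (1/12)[1*(5)*conj(1) + 1*(1)*conj(-1) + 2*(-2)*conj(-1) + 2*(2)*conj(1) + 3*(1)*conj(-1) + 3*(-3)*conj(1)]
      = (1/12)[(5) + (-1) + (4) + (4) + (-3) + (-9)] = 0/12 = 0
  <chi_rho, chi_5> = (1/12)[1*(5)*conj(2) + 1*(1)*conj(-2) + 2*(-2)*conj(1) + 2*(2)*conj(-1) + 3*(1)*conj(0) + 3*(-3)*conj(0)]
      = (1/12)[(10) + (-2) + (-4) + (-4) + (0) + (0)] = 0/12 = 0
  <chi_rho, chi_6> = (1/12)[1*(5)*conj(2) + 1*(1)*conj(2) + 2*(-2)*conj(-1) + 2*(2)*conj(-1) + 3*(1)*conj(0) + 3*(-3)*conj(0)]
      = (1/12)[(10) + (2) + (4) + (-4) + (0) + (0)] = 12/12 = 1
Dimension check: dim(rho) = sum (mult * dim) = 0*1 + 1*1 + 2*1 + 0*1 + 0*2 + 1*2 = 5 = chi_rho(e) = 5.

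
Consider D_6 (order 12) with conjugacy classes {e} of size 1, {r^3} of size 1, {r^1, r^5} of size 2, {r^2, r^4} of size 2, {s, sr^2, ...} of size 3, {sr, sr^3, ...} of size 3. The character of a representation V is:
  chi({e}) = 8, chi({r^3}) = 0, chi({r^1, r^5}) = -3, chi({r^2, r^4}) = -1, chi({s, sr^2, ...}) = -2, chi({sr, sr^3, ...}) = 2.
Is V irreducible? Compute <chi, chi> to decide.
Not irreducible (reducible): <chi, chi> = 9 > 1.

Proof sketch: <chi, chi> = (1/|G|) sum_C |C| * |chi(C)|^2 = (1/12)[1*|8|^2 + 1*|0|^2 + 2*|-3|^2 + 2*|-1|^2 + 3*|-2|^2 + 3*|2|^2]
  = (1/12)[(64) + (0) + (18) + (2) + (12) + (12)] = 108/12 = 9.
A character is irreducible iff <chi, chi> = 1, so this representation is reducible.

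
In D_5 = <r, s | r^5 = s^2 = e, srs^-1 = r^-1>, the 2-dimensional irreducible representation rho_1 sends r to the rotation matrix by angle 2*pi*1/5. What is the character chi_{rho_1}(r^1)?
chi_{rho_1}(r^1) = 2*cos(2*pi*1*1/5) = -1/2 + sqrt(5)/2

Working: rho_1(r^1) is rotation by angle 2*pi*1*1/5, whose trace is 2*cos(2*pi*1*1/5) = -1/2 + sqrt(5)/2.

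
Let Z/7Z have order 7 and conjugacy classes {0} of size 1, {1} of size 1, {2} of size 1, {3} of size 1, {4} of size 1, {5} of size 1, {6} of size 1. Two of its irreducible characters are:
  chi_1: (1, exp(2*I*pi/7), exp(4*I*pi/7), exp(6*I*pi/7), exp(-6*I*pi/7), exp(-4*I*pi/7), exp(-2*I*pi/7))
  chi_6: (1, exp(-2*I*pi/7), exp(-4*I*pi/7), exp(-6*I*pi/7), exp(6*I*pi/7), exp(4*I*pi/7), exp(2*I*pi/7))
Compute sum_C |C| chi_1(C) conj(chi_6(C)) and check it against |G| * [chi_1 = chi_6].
Sum = 0; so <chi_1, chi_6> = 0 (distinct irreducibles are orthogonal).

Derivation: Compute term by term over conjugacy classes (|C| * chi_1(C) * conj(chi_6(C))):
  1*(1)*conj(1) + 1*(exp(2*I*pi/7))*conj(exp(-2*I*pi/7)) + 1*(exp(4*I*pi/7))*conj(exp(-4*I*pi/7)) + 1*(exp(6*I*pi/7))*conj(exp(-6*I*pi/7)) + 1*(exp(-6*I*pi/7))*conj(exp(6*I*pi/7)) + 1*(exp(-4*I*pi/7))*conj(exp(4*I*pi/7)) + 1*(exp(-2*I*pi/7))*conj(exp(2*I*pi/7))
  = (1) + (exp(4*I*pi/7)) + (exp(-6*I*pi/7)) + (exp(-2*I*pi/7)) + (exp(2*I*pi/7)) + (exp(6*I*pi/7)) + (exp(-4*I*pi/7))
  = 0.
(Exp terms are combined using exp(i*s)*conj(exp(i*t)) = exp(i*(s-t)), and sums of them are collapsed using the identity that for every m > 1 the m distinct m-th roots of unity sum to 0, e.g. 1 + exp(2*I*pi/3) + exp(-2*I*pi/3) = 0.)
Dividing by |G| = 7 gives 0/7 = 0, matching the row-orthogonality relation <chi_1, chi_6> = [chi_1 = chi_6].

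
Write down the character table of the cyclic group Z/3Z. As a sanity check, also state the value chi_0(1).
Character table of Z/3Z (irreps indexed chi_0,...,chi_2 with chi_k(m) = zeta_3^(k*m), zeta_3 = exp(2*pi*i/3)):
  irrep \ class  {0} (size 1)  {1} (size 1)    {2} (size 1)  
  chi_0          1             1               1             
  chi_1          1             exp(2*I*pi/3)   exp(-2*I*pi/3)
  chi_2          1             exp(-2*I*pi/3)  exp(2*I*pi/3) 

Spot check: chi_0(1) = zeta_3^(0*1) = zeta_3^0 = 1.

Reasoning: Z/3Z is abelian, so all 3 irreducible complex representations are 1-dimensional. They are given by chi_k(m) = zeta_3^(k*m) for k = 0,...,2. Row orthogonality: sum_m chi_k(m) conj(chi_l(m)) = 3 * [k = l].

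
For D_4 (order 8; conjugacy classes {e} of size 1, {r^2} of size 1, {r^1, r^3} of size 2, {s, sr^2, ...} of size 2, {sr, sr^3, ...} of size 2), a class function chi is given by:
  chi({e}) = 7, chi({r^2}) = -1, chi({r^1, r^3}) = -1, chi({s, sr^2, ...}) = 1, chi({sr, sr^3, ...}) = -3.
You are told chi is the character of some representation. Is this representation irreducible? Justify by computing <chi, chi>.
Not irreducible (reducible): <chi, chi> = 9 > 1.

Why: <chi, chi> = (1/|G|) sum_C |C| * |chi(C)|^2 = (1/8)[1*|7|^2 + 1*|-1|^2 + 2*|-1|^2 + 2*|1|^2 + 2*|-3|^2]
  = (1/8)[(49) + (1) + (2) + (2) + (18)] = 72/8 = 9.
A character is irreducible iff <chi, chi> = 1, so this representation is reducible.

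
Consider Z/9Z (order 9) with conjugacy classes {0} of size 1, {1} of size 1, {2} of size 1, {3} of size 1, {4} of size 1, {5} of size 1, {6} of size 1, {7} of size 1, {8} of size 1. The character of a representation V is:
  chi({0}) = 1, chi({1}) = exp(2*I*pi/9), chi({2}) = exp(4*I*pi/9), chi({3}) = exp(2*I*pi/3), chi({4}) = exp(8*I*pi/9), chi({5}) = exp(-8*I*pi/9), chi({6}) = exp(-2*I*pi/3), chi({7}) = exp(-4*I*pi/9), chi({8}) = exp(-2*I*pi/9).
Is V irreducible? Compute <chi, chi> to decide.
Irreducible: <chi, chi> = 1.

<chi, chi> = (1/|G|) sum_C |C| * |chi(C)|^2 = (1/9)[1*|1|^2 + 1*|exp(2*I*pi/9)|^2 + 1*|exp(4*I*pi/9)|^2 + 1*|exp(2*I*pi/3)|^2 + 1*|exp(8*I*pi/9)|^2 + 1*|exp(-8*I*pi/9)|^2 + 1*|exp(-2*I*pi/3)|^2 + 1*|exp(-4*I*pi/9)|^2 + 1*|exp(-2*I*pi/9)|^2]
  = (1/9)[(1) + (1) + (1) + (1) + (1) + (1) + (1) + (1) + (1)] = 9/9 = 1.
(Exp terms are combined using exp(i*s)*conj(exp(i*t)) = exp(i*(s-t)), and sums of them are collapsed using the identity that for every m > 1 the m distinct m-th roots of unity sum to 0, e.g. 1 + exp(2*I*pi/3) + exp(-2*I*pi/3) = 0.)
A character is irreducible iff <chi, chi> = 1, so this representation is irreducible.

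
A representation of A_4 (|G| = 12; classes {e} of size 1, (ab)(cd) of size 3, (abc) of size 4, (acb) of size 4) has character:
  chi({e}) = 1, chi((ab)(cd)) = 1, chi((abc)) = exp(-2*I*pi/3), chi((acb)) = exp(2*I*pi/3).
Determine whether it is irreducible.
Irreducible: <chi, chi> = 1.

Explanation: <chi, chi> = (1/|G|) sum_C |C| * |chi(C)|^2 = (1/12)[1*|1|^2 + 3*|1|^2 + 4*|exp(-2*I*pi/3)|^2 + 4*|exp(2*I*pi/3)|^2]
  = (1/12)[(1) + (3) + (4) + (4)] = 12/12 = 1.
(Exp terms are combined using exp(i*s)*conj(exp(i*t)) = exp(i*(s-t)), and sums of them are collapsed using the identity that for every m > 1 the m distinct m-th roots of unity sum to 0, e.g. 1 + exp(2*I*pi/3) + exp(-2*I*pi/3) = 0.)
A character is irreducible iff <chi, chi> = 1, so this representation is irreducible.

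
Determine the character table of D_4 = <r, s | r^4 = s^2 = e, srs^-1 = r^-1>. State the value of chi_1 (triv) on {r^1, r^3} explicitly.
Conjugacy classes: {e} of size 1, {r^2} of size 1, {r^1, r^3} of size 2, {s, sr^2, ...} of size 2, {sr, sr^3, ...} of size 2.
Character table:
  irrep \ class              {e} (size 1)  {r^2} (size 1)  {r^1, r^3} (size 2)  {s, sr^2, ...} (size 2)  {sr, sr^3, ...} (size 2)
  chi_1 (triv)               1             1               1                    1                        1                       
  chi_2 (sign: r->1, s->-1)  1             1               1                    -1                       -1                      
  chi_3 (r->-1, s->1)        1             1               -1                   1                        -1                      
  chi_4 (r->-1, s->-1)       1             1               -1                   -1                       1                       
  chi_5 (2d, j=1)            2             -2              0                    0                        0                       

Spot check: chi_1 (triv) on {r^1, r^3} = 1.

Details: D_4 has order 2*4 = 8 with 5 conjugacy classes, hence 5 irreducibles. Sum of squared dims 1 + 1 + 1 + 1 + 4 = 8 = |G|. Linear characters come from the abelianisation; the 2-dimensional irreps have character r^k -> 2*cos(2*pi*j*k/4), reflections -> 0.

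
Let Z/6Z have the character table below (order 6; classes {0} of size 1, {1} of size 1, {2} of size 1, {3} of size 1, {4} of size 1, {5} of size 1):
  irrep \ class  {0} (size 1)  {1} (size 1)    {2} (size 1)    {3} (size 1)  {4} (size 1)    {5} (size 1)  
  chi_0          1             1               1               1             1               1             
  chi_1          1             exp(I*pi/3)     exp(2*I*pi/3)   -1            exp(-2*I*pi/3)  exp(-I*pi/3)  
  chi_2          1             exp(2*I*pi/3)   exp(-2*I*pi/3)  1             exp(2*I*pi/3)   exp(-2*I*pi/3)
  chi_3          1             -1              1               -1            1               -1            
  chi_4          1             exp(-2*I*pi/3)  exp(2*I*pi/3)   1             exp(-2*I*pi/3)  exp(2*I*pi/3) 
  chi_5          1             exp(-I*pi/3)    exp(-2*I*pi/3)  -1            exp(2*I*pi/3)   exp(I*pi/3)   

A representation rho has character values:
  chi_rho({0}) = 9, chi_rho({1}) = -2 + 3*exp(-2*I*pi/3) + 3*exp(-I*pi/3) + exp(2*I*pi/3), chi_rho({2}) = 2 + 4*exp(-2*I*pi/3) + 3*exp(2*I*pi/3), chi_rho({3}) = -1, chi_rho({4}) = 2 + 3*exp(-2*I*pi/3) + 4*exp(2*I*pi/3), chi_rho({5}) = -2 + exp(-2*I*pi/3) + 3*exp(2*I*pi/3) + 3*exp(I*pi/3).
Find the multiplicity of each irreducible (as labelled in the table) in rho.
Multiplicities: chi_0: 0, chi_1: 0, chi_2: 1, chi_3: 2, chi_4: 3, chi_5: 3.

Argument: Use <chi_rho, chi> = (1/|G|) sum_C |C| * chi_rho(C) * conj(chi(C)) with |G| = 6 for each irreducible chi in the table:
  <chi_rho, chi_0> = (1/6)[1*(9)*conj(1) + 1*(-2 + 3*exp(-2*I*pi/3) + 3*exp(-I*pi/3) + exp(2*I*pi/3))*conj(1) + 1*(2 + 4*exp(-2*I*pi/3) + 3*exp(2*I*pi/3))*conj(1) + 1*(-1)*conj(1) + 1*(2 + 3*exp(-2*I*pi/3) + 4*exp(2*I*pi/3))*conj(1) + 1*(-2 + exp(-2*I*pi/3) + 3*exp(2*I*pi/3) + 3*exp(I*pi/3))*conj(1)]
      = (1/6)[(9) + (-2 + 3*exp(-2*I*pi/3) + 3*exp(-I*pi/3) + exp(2*I*pi/3)) + (2 + 4*exp(-2*I*pi/3) + 3*exp(2*I*pi/3)) + (-1) + (2 + 3*exp(-2*I*pi/3) + 4*exp(2*I*pi/3)) + (-2 + exp(-2*I*pi/3) + 3*exp(2*I*pi/3) + 3*exp(I*pi/3))] = 0/6 = 0
  <chi_rho, chi_1> = (1/6)[1*(9)*conj(1) + 1*(-2 + 3*exp(-2*I*pi/3) + 3*exp(-I*pi/3) + exp(2*I*pi/3))*conj(exp(I*pi/3)) + 1*(2 + 4*exp(-2*I*pi/3) + 3*exp(2*I*pi/3))*conj(exp(2*I*pi/3)) + 1*(-1)*conj(-1) + 1*(2 + 3*exp(-2*I*pi/3) + 4*exp(2*I*pi/3))*conj(exp(-2*I*pi/3)) + 1*(-2 + exp(-2*I*pi/3) + 3*exp(2*I*pi/3) + 3*exp(I*pi/3))*conj(exp(-I*pi/3))]
      = (1/6)[(9) + (-5) + (3 + 2*exp(-2*I*pi/3) + 4*exp(2*I*pi/3)) + (1) + (3 + 4*exp(-2*I*pi/3) + 2*exp(2*I*pi/3)) + (-5)] = 0/6 = 0
  <chi_rho, chi_2> = (1/6)[1*(9)*conj(1) + 1*(-2 + 3*exp(-2*I*pi/3) + 3*exp(-I*pi/3) + exp(2*I*pi/3))*conj(exp(2*I*pi/3)) + 1*(2 + 4*exp(-2*I*pi/3) + 3*exp(2*I*pi/3))*conj(exp(-2*I*pi/3)) + 1*(-1)*conj(1) + 1*(2 + 3*exp(-2*I*pi/3) + 4*exp(2*I*pi/3))*conj(exp(2*I*pi/3)) + 1*(-2 + exp(-2*I*pi/3) + 3*exp(2*I*pi/3) + 3*exp(I*pi/3))*conj(exp(-2*I*pi/3))]
      = (1/6)[(9) + (-2 - 2*exp(-2*I*pi/3) + 3*exp(2*I*pi/3)) + (4 + 3*exp(-2*I*pi/3) + 2*exp(2*I*pi/3)) + (-1) + (4 + 2*exp(-2*I*pi/3) + 3*exp(2*I*pi/3)) + (-2 + 3*exp(-2*I*pi/3) - 2*exp(2*I*pi/3))] = 6/6 = 1
  <chi_rho, chi_3> = (1/6)[1*(9)*conj(1) + 1*(-2 + 3*exp(-2*I*pi/3) + 3*exp(-I*pi/3) + exp(2*I*pi/3))*conj(-1) + 1*(2 + 4*exp(-2*I*pi/3) + 3*exp(2*I*pi/3))*conj(1) + 1*(-1)*conj(-1) + 1*(2 + 3*exp(-2*I*pi/3) + 4*exp(2*I*pi/3))*conj(1) + 1*(-2 + exp(-2*I*pi/3) + 3*exp(2*I*pi/3) + 3*exp(I*pi/3))*conj(-1)]
      = (1/6)[(9) + (2 - exp(2*I*pi/3) - 3*exp(-I*pi/3) - 3*exp(-2*I*pi/3)) + (2 + 4*exp(-2*I*pi/3) + 3*exp(2*I*pi/3)) + (1) + (2 + 3*exp(-2*I*pi/3) + 4*exp(2*I*pi/3)) + (2 - 3*exp(I*pi/3) - 3*exp(2*I*pi/3) - exp(-2*I*pi/3))] = 12/6 = 2
  <chi_rho, chi_4> = (1/6)[1*(9)*conj(1) + 1*(-2 + 3*exp(-2*I*pi/3) + 3*exp(-I*pi/3) + exp(2*I*pi/3))*conj(exp(-2*I*pi/3)) + 1*(2 + 4*exp(-2*I*pi/3) + 3*exp(2*I*pi/3))*conj(exp(2*I*pi/3)) + 1*(-1)*conj(1) + 1*(2 + 3*exp(-2*I*pi/3) + 4*exp(2*I*pi/3))*conj(exp(-2*I*pi/3)) + 1*(-2 + exp(-2*I*pi/3) + 3*exp(2*I*pi/3) + 3*exp(I*pi/3))*conj(exp(2*I*pi/3))]
      = (1/6)[(9) + (5) + (3 + 2*exp(-2*I*pi/3) + 4*exp(2*I*pi/3)) + (-1) + (3 + 4*exp(-2*I*pi/3) + 2*exp(2*I*pi/3)) + (5)] = 18/6 = 3
  <chi_rho, chi_5> = (1/6)[1*(9)*conj(1) + 1*(-2 + 3*exp(-2*I*pi/3) + 3*exp(-I*pi/3) + exp(2*I*pi/3))*conj(exp(-I*pi/3)) + 1*(2 + 4*exp(-2*I*pi/3) + 3*exp(2*I*pi/3))*conj(exp(-2*I*pi/3)) + 1*(-1)*conj(-1) + 1*(2 + 3*exp(-2*I*pi/3) + 4*exp(2*I*pi/3))*conj(exp(2*I*pi/3)) + 1*(-2 + exp(-2*I*pi/3) + 3*exp(2*I*pi/3) + 3*exp(I*pi/3))*conj(exp(I*pi/3))]
      = (1/6)[(9) + (2 + 3*exp(-I*pi/3) - 2*exp(I*pi/3)) + (4 + 3*exp(-2*I*pi/3) + 2*exp(2*I*pi/3)) + (1) + (4 + 2*exp(-2*I*pi/3) + 3*exp(2*I*pi/3)) + (2 - 2*exp(-I*pi/3) + 3*exp(I*pi/3))] = 18/6 = 3
(Exp terms are combined using exp(i*s)*conj(exp(i*t)) = exp(i*(s-t)), and sums of them are collapsed using the identity that for every m > 1 the m distinct m-th roots of unity sum to 0, e.g. 1 + exp(2*I*pi/3) + exp(-2*I*pi/3) = 0.)
Dimension check: dim(rho) = sum (mult * dim) = 0*1 + 0*1 + 1*1 + 2*1 + 3*1 + 3*1 = 9 = chi_rho(e) = 9.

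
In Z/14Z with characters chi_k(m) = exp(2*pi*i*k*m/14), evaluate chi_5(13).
chi_5(13) = zeta_14^65 = exp(-5*I*pi/7)

Justification: chi_5(13) = zeta_14^(5*13) = zeta_14^65. Since zeta_14^14 = 1, this equals zeta_14^9 = exp(2*pi*i*9/14) = exp(-5*I*pi/7).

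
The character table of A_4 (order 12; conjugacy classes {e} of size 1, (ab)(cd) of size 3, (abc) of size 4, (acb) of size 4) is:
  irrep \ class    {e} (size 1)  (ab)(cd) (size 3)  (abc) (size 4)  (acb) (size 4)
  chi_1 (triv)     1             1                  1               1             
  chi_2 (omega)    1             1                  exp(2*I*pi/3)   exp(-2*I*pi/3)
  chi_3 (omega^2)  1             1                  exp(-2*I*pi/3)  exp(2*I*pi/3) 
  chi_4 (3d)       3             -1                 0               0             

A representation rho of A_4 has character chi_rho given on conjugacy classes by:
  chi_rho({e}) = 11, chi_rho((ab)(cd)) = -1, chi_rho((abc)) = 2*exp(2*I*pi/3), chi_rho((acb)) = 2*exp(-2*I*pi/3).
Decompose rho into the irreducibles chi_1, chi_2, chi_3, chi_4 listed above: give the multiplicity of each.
Multiplicities: chi_1: 0, chi_2: 2, chi_3: 0, chi_4: 3.

Why: Use <chi_rho, chi> = (1/|G|) sum_C |C| * chi_rho(C) * conj(chi(C)) with |G| = 12 for each irreducible chi in the table:
  <chi_rho, chi_1> = (1/12)[1*(11)*conj(1) + 3*(-1)*conj(1) + 4*(2*exp(2*I*pi/3))*conj(1) + 4*(2*exp(-2*I*pi/3))*conj(1)]
      = (1/12)[(11) + (-3) + (8*exp(2*I*pi/3)) + (8*exp(-2*I*pi/3))] = 0/12 = 0
  <chi_rho, chi_2> = (1/12)[1*(11)*conj(1) + 3*(-1)*conj(1) + 4*(2*exp(2*I*pi/3))*conj(exp(2*I*pi/3)) + 4*(2*exp(-2*I*pi/3))*conj(exp(-2*I*pi/3))]
      = (1/12)[(11) + (-3) + (8) + (8)] = 24/12 = 2
  <chi_rho, chi_3> = (1/12)[1*(11)*conj(1) + 3*(-1)*conj(1) + 4*(2*exp(2*I*pi/3))*conj(exp(-2*I*pi/3)) + 4*(2*exp(-2*I*pi/3))*conj(exp(2*I*pi/3))]
      = (1/12)[(11) + (-3) + (8*exp(-2*I*pi/3)) + (8*exp(2*I*pi/3))] = 0/12 = 0
  <chi_rho, chi_4> = (1/12)[1*(11)*conj(3) + 3*(-1)*conj(-1) + 4*(2*exp(2*I*pi/3))*conj(0) + 4*(2*exp(-2*I*pi/3))*conj(0)]
      = (1/12)[(33) + (3) + (0) + (0)] = 36/12 = 3
(Exp terms are combined using exp(i*s)*conj(exp(i*t)) = exp(i*(s-t)), and sums of them are collapsed using the identity that for every m > 1 the m distinct m-th roots of unity sum to 0, e.g. 1 + exp(2*I*pi/3) + exp(-2*I*pi/3) = 0.)
Dimension check: dim(rho) = sum (mult * dim) = 0*1 + 2*1 + 0*1 + 3*3 = 11 = chi_rho(e) = 11.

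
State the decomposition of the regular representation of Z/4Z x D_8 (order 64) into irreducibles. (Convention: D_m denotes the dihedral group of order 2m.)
Each irreducible V_i of dimension d_i appears with multiplicity d_i, i.e. rho_reg = (direct sum over all irreducibles V_i) d_i V_i. The irreducible dimensions for Z/4Z x D_8 are 1, 1, 1, 1, 1, 1, 1, 1, 1, 1, 1, 1, 1, 1, 1, 1, 2, 2, 2, 2, 2, 2, 2, 2, 2, 2, 2, 2: 16 irreducibles of dimension 1, each with multiplicity 1; 12 irreducibles of dimension 2, each with multiplicity 2. Total dimension 16*1*1 + 12*2*2 = 64 = |G|.

Justification: General theorem: in the regular representation of a finite group G, each irreducible appears with multiplicity equal to its dimension. Check: dim(rho_reg) = sum d_i^2 = 1 + 1 + 1 + 1 + 1 + 1 + 1 + 1 + 1 + 1 + 1 + 1 + 1 + 1 + 1 + 1 + 4 + 4 + 4 + 4 + 4 + 4 + 4 + 4 + 4 + 4 + 4 + 4 = 64 = |G|.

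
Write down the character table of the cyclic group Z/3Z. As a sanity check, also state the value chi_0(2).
Character table of Z/3Z (irreps indexed chi_0,...,chi_2 with chi_k(m) = zeta_3^(k*m), zeta_3 = exp(2*pi*i/3)):
  irrep \ class  {0} (size 1)  {1} (size 1)    {2} (size 1)  
  chi_0          1             1               1             
  chi_1          1             exp(2*I*pi/3)   exp(-2*I*pi/3)
  chi_2          1             exp(-2*I*pi/3)  exp(2*I*pi/3) 

Spot check: chi_0(2) = zeta_3^(0*2) = zeta_3^0 = 1.

Reasoning: Z/3Z is abelian, so all 3 irreducible complex representations are 1-dimensional. They are given by chi_k(m) = zeta_3^(k*m) for k = 0,...,2. Row orthogonality: sum_m chi_k(m) conj(chi_l(m)) = 3 * [k = l].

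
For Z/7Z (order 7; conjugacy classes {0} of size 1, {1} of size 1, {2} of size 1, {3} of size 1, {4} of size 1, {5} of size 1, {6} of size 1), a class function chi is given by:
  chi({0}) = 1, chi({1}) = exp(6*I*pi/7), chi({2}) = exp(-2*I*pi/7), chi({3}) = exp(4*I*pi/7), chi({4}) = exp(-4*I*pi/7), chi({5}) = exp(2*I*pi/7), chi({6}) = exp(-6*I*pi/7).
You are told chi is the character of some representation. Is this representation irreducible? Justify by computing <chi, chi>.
Irreducible: <chi, chi> = 1.

Derivation: <chi, chi> = (1/|G|) sum_C |C| * |chi(C)|^2 = (1/7)[1*|1|^2 + 1*|exp(6*I*pi/7)|^2 + 1*|exp(-2*I*pi/7)|^2 + 1*|exp(4*I*pi/7)|^2 + 1*|exp(-4*I*pi/7)|^2 + 1*|exp(2*I*pi/7)|^2 + 1*|exp(-6*I*pi/7)|^2]
  = (1/7)[(1) + (1) + (1) + (1) + (1) + (1) + (1)] = 7/7 = 1.
(Exp terms are combined using exp(i*s)*conj(exp(i*t)) = exp(i*(s-t)), and sums of them are collapsed using the identity that for every m > 1 the m distinct m-th roots of unity sum to 0, e.g. 1 + exp(2*I*pi/3) + exp(-2*I*pi/3) = 0.)
A character is irreducible iff <chi, chi> = 1, so this representation is irreducible.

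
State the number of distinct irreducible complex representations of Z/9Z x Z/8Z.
72

Derivation: The number of irreducible complex representations of a finite group equals its number of conjugacy classes. Z/9Z x Z/8Z is abelian of order 72, so every element is its own conjugacy class: 72 classes, so Z/9Z x Z/8Z (order 72) has exactly 72 irreducible complex representations.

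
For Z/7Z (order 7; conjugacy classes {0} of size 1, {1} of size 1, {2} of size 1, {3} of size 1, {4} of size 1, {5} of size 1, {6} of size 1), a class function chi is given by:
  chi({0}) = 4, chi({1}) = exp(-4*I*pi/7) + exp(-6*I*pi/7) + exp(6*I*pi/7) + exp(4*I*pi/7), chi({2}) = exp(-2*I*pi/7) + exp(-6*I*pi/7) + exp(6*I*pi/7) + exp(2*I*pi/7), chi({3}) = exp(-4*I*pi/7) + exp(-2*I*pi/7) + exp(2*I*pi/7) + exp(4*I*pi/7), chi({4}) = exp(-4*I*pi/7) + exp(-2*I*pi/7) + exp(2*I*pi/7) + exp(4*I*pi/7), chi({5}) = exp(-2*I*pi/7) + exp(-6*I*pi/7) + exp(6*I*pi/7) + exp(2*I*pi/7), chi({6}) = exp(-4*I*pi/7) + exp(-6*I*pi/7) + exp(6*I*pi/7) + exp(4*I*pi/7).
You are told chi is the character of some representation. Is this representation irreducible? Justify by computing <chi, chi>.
Not irreducible (reducible): <chi, chi> = 4 > 1.

Derivation: <chi, chi> = (1/|G|) sum_C |C| * |chi(C)|^2 = (1/7)[1*|4|^2 + 1*|exp(-4*I*pi/7) + exp(-6*I*pi/7) + exp(6*I*pi/7) + exp(4*I*pi/7)|^2 + 1*|exp(-2*I*pi/7) + exp(-6*I*pi/7) + exp(6*I*pi/7) + exp(2*I*pi/7)|^2 + 1*|exp(-4*I*pi/7) + exp(-2*I*pi/7) + exp(2*I*pi/7) + exp(4*I*pi/7)|^2 + 1*|exp(-4*I*pi/7) + exp(-2*I*pi/7) + exp(2*I*pi/7) + exp(4*I*pi/7)|^2 + 1*|exp(-2*I*pi/7) + exp(-6*I*pi/7) + exp(6*I*pi/7) + exp(2*I*pi/7)|^2 + 1*|exp(-4*I*pi/7) + exp(-6*I*pi/7) + exp(6*I*pi/7) + exp(4*I*pi/7)|^2]
  = (1/7)[(16) + (4 + 3*exp(-2*I*pi/7) + 2*exp(-4*I*pi/7) + exp(-6*I*pi/7) + exp(6*I*pi/7) + 2*exp(4*I*pi/7) + 3*exp(2*I*pi/7)) + (4 + 3*exp(-4*I*pi/7) + 2*exp(-6*I*pi/7) + exp(-2*I*pi/7) + exp(2*I*pi/7) + 2*exp(6*I*pi/7) + 3*exp(4*I*pi/7)) + (4 + 2*exp(-2*I*pi/7) + 3*exp(-6*I*pi/7) + exp(-4*I*pi/7) + exp(4*I*pi/7) + 3*exp(6*I*pi/7) + 2*exp(2*I*pi/7)) + (4 + 2*exp(-2*I*pi/7) + 3*exp(-6*I*pi/7) + exp(-4*I*pi/7) + exp(4*I*pi/7) + 3*exp(6*I*pi/7) + 2*exp(2*I*pi/7)) + (4 + 3*exp(-4*I*pi/7) + 2*exp(-6*I*pi/7) + exp(-2*I*pi/7) + exp(2*I*pi/7) + 2*exp(6*I*pi/7) + 3*exp(4*I*pi/7)) + (4 + 3*exp(-2*I*pi/7) + 2*exp(-4*I*pi/7) + exp(-6*I*pi/7) + exp(6*I*pi/7) + 2*exp(4*I*pi/7) + 3*exp(2*I*pi/7))] = 28/7 = 4.
(Exp terms are combined using exp(i*s)*conj(exp(i*t)) = exp(i*(s-t)), and sums of them are collapsed using the identity that for every m > 1 the m distinct m-th roots of unity sum to 0, e.g. 1 + exp(2*I*pi/3) + exp(-2*I*pi/3) = 0.)
A character is irreducible iff <chi, chi> = 1, so this representation is reducible.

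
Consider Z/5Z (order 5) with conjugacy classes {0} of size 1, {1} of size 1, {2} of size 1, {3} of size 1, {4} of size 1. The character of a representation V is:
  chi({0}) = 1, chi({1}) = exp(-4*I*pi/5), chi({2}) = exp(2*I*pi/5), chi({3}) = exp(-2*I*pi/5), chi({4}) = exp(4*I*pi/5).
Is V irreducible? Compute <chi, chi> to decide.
Irreducible: <chi, chi> = 1.

Details: <chi, chi> = (1/|G|) sum_C |C| * |chi(C)|^2 = (1/5)[1*|1|^2 + 1*|exp(-4*I*pi/5)|^2 + 1*|exp(2*I*pi/5)|^2 + 1*|exp(-2*I*pi/5)|^2 + 1*|exp(4*I*pi/5)|^2]
  = (1/5)[(1) + (1) + (1) + (1) + (1)] = 5/5 = 1.
(Exp terms are combined using exp(i*s)*conj(exp(i*t)) = exp(i*(s-t)), and sums of them are collapsed using the identity that for every m > 1 the m distinct m-th roots of unity sum to 0, e.g. 1 + exp(2*I*pi/3) + exp(-2*I*pi/3) = 0.)
A character is irreducible iff <chi, chi> = 1, so this representation is irreducible.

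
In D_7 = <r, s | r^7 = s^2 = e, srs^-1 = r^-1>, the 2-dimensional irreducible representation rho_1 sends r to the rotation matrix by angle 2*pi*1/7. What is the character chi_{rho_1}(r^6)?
chi_{rho_1}(r^6) = 2*cos(2*pi*1*6/7) = 2*cos(2*pi/7)

Solution. rho_1(r^6) is rotation by angle 2*pi*1*6/7, whose trace is 2*cos(2*pi*1*6/7) = 2*cos(2*pi/7).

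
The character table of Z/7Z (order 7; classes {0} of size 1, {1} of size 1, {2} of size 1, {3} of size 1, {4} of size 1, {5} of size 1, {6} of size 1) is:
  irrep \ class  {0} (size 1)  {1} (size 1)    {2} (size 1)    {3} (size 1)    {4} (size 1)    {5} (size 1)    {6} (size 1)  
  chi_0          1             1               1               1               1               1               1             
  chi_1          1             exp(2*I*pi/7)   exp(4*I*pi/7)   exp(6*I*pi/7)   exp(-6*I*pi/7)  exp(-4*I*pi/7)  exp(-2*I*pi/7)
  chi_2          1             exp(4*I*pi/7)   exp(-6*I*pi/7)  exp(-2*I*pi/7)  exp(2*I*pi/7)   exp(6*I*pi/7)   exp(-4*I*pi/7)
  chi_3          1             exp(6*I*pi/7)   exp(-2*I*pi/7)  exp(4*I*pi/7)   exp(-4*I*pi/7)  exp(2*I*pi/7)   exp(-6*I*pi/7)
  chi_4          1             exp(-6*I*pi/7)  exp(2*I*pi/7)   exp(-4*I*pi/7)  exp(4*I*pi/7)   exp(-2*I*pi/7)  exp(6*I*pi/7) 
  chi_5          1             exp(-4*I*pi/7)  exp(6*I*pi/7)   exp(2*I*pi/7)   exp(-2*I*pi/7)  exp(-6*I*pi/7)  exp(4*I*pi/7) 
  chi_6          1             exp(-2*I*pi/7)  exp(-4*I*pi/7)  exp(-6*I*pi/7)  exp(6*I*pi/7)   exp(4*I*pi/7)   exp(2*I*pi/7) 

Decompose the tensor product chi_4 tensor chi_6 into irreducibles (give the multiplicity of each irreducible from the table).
chi_4 tensor chi_6 = chi_3 (all other irreducibles have multiplicity 0).

Argument: The character of a tensor product is the pointwise product (chi_4 * chi_6)(C) = chi_4(C) * chi_6(C):
  {0}: (1)*(1), {1}: (exp(-6*I*pi/7))*(exp(-2*I*pi/7)), {2}: (exp(2*I*pi/7))*(exp(-4*I*pi/7)), {3}: (exp(-4*I*pi/7))*(exp(-6*I*pi/7)), {4}: (exp(4*I*pi/7))*(exp(6*I*pi/7)), {5}: (exp(-2*I*pi/7))*(exp(4*I*pi/7)), {6}: (exp(6*I*pi/7))*(exp(2*I*pi/7))
so (chi_4 * chi_6) takes values
  {0} -> 1, {1} -> exp(6*I*pi/7), {2} -> exp(-2*I*pi/7), {3} -> exp(4*I*pi/7), {4} -> exp(-4*I*pi/7), {5} -> exp(2*I*pi/7), {6} -> exp(-6*I*pi/7).
Now take the inner product of this character with each irreducible chi from the table, <chi_4*chi_6, chi> = (1/7) sum_C |C| (chi_4*chi_6)(C) conj(chi(C)):
  <chi_4*chi_6, chi_0> = (1/7)[1*(1)*conj(1) + 1*(exp(6*I*pi/7))*conj(1) + 1*(exp(-2*I*pi/7))*conj(1) + 1*(exp(4*I*pi/7))*conj(1) + 1*(exp(-4*I*pi/7))*conj(1) + 1*(exp(2*I*pi/7))*conj(1) + 1*(exp(-6*I*pi/7))*conj(1)]
      = (1/7)[(1) + (exp(6*I*pi/7)) + (exp(-2*I*pi/7)) + (exp(4*I*pi/7)) + (exp(-4*I*pi/7)) + (exp(2*I*pi/7)) + (exp(-6*I*pi/7))] = 0/7 = 0
  <chi_4*chi_6, chi_1> = (1/7)[1*(1)*conj(1) + 1*(exp(6*I*pi/7))*conj(exp(2*I*pi/7)) + 1*(exp(-2*I*pi/7))*conj(exp(4*I*pi/7)) + 1*(exp(4*I*pi/7))*conj(exp(6*I*pi/7)) + 1*(exp(-4*I*pi/7))*conj(exp(-6*I*pi/7)) + 1*(exp(2*I*pi/7))*conj(exp(-4*I*pi/7)) + 1*(exp(-6*I*pi/7))*conj(exp(-2*I*pi/7))]
      = (1/7)[(1) + (exp(4*I*pi/7)) + (exp(-6*I*pi/7)) + (exp(-2*I*pi/7)) + (exp(2*I*pi/7)) + (exp(6*I*pi/7)) + (exp(-4*I*pi/7))] = 0/7 = 0
  <chi_4*chi_6, chi_2> = (1/7)[1*(1)*conj(1) + 1*(exp(6*I*pi/7))*conj(exp(4*I*pi/7)) + 1*(exp(-2*I*pi/7))*conj(exp(-6*I*pi/7)) + 1*(exp(4*I*pi/7))*conj(exp(-2*I*pi/7)) + 1*(exp(-4*I*pi/7))*conj(exp(2*I*pi/7)) + 1*(exp(2*I*pi/7))*conj(exp(6*I*pi/7)) + 1*(exp(-6*I*pi/7))*conj(exp(-4*I*pi/7))]
      = (1/7)[(1) + (exp(2*I*pi/7)) + (exp(4*I*pi/7)) + (exp(6*I*pi/7)) + (exp(-6*I*pi/7)) + (exp(-4*I*pi/7)) + (exp(-2*I*pi/7))] = 0/7 = 0
  <chi_4*chi_6, chi_3> = (1/7)[1*(1)*conj(1) + 1*(exp(6*I*pi/7))*conj(exp(6*I*pi/7)) + 1*(exp(-2*I*pi/7))*conj(exp(-2*I*pi/7)) + 1*(exp(4*I*pi/7))*conj(exp(4*I*pi/7)) + 1*(exp(-4*I*pi/7))*conj(exp(-4*I*pi/7)) + 1*(exp(2*I*pi/7))*conj(exp(2*I*pi/7)) + 1*(exp(-6*I*pi/7))*conj(exp(-6*I*pi/7))]
      = (1/7)[(1) + (1) + (1) + (1) + (1) + (1) + (1)] = 7/7 = 1
  <chi_4*chi_6, chi_4> = (1/7)[1*(1)*conj(1) + 1*(exp(6*I*pi/7))*conj(exp(-6*I*pi/7)) + 1*(exp(-2*I*pi/7))*conj(exp(2*I*pi/7)) + 1*(exp(4*I*pi/7))*conj(exp(-4*I*pi/7)) + 1*(exp(-4*I*pi/7))*conj(exp(4*I*pi/7)) + 1*(exp(2*I*pi/7))*conj(exp(-2*I*pi/7)) + 1*(exp(-6*I*pi/7))*conj(exp(6*I*pi/7))]
      = (1/7)[(1) + (exp(-2*I*pi/7)) + (exp(-4*I*pi/7)) + (exp(-6*I*pi/7)) + (exp(6*I*pi/7)) + (exp(4*I*pi/7)) + (exp(2*I*pi/7))] = 0/7 = 0
  <chi_4*chi_6, chi_5> = (1/7)[1*(1)*conj(1) + 1*(exp(6*I*pi/7))*conj(exp(-4*I*pi/7)) + 1*(exp(-2*I*pi/7))*conj(exp(6*I*pi/7)) + 1*(exp(4*I*pi/7))*conj(exp(2*I*pi/7)) + 1*(exp(-4*I*pi/7))*conj(exp(-2*I*pi/7)) + 1*(exp(2*I*pi/7))*conj(exp(-6*I*pi/7)) + 1*(exp(-6*I*pi/7))*conj(exp(4*I*pi/7))]
      = (1/7)[(1) + (exp(-4*I*pi/7)) + (exp(6*I*pi/7)) + (exp(2*I*pi/7)) + (exp(-2*I*pi/7)) + (exp(-6*I*pi/7)) + (exp(4*I*pi/7))] = 0/7 = 0
  <chi_4*chi_6, chi_6> = (1/7)[1*(1)*conj(1) + 1*(exp(6*I*pi/7))*conj(exp(-2*I*pi/7)) + 1*(exp(-2*I*pi/7))*conj(exp(-4*I*pi/7)) + 1*(exp(4*I*pi/7))*conj(exp(-6*I*pi/7)) + 1*(exp(-4*I*pi/7))*conj(exp(6*I*pi/7)) + 1*(exp(2*I*pi/7))*conj(exp(4*I*pi/7)) + 1*(exp(-6*I*pi/7))*conj(exp(2*I*pi/7))]
      = (1/7)[(1) + (exp(-6*I*pi/7)) + (exp(2*I*pi/7)) + (exp(-4*I*pi/7)) + (exp(4*I*pi/7)) + (exp(-2*I*pi/7)) + (exp(6*I*pi/7))] = 0/7 = 0
(Exp terms are combined using exp(i*s)*conj(exp(i*t)) = exp(i*(s-t)), and sums of them are collapsed using the identity that for every m > 1 the m distinct m-th roots of unity sum to 0, e.g. 1 + exp(2*I*pi/3) + exp(-2*I*pi/3) = 0.)
Hence the multiplicities are chi_3: 1. Dimension check: dim(chi_4)*dim(chi_6) = 1*1 = 1 and sum (mult * dim) = 1*1 = 1.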